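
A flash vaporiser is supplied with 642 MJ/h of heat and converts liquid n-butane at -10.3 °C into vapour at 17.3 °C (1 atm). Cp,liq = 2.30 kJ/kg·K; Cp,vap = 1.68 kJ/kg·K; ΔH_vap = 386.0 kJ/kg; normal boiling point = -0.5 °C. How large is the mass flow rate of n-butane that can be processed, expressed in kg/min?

ṁ = 24.4 kg/min

Δh = 2.30×(-0.5−-10.3) + 386.0 + 1.68×(17.3−-0.5) = 438.44 kJ/kg
Q = 642 MJ/h = 178.33 kJ/s = 10700 kJ/min
ṁ = Q/Δh = 10700 / 438.44 = 24.404 kg/min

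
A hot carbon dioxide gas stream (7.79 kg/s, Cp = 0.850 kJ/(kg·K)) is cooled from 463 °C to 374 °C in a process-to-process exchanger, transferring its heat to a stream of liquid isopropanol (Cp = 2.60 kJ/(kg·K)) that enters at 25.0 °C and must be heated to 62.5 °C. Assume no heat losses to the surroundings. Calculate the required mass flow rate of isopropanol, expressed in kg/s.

ṁ_c = 6.04 kg/s

Heat released by hot stream: Q = 7.79 × 0.850 × (463 − 374) = 589.31 kJ/s
Energy balance on cold side (adiabatic exchanger): Q = ṁ_c·Cp_c·(T_c,out − T_c,in)
ṁ_c = 589.31 / [2.60 × (62.5 − 25.0)] = 6.0442 kg/s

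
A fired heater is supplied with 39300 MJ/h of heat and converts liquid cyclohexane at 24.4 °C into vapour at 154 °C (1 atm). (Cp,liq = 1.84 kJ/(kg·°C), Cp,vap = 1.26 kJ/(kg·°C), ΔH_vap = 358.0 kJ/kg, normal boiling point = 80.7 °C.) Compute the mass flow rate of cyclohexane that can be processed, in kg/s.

ṁ = 19.7 kg/s

Δh = 1.84×(80.7−24.4) + 358.0 + 1.26×(154−80.7) = 553.95 kJ/kg
Q = 39300 MJ/h = 10917 kJ/s = 10917 kJ/s
ṁ = Q/Δh = 10917 / 553.95 = 19.707 kg/s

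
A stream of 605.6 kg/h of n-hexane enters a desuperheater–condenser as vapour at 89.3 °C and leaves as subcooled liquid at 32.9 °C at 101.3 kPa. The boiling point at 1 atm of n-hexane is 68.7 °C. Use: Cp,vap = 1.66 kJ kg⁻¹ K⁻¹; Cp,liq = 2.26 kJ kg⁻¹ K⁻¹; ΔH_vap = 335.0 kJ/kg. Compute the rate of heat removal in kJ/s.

vapour 89.3→68.7 °C: -34.196 kJ/kg
condensation at 68.7 °C: -335 kJ/kg
liquid 68.7→32.9 °C: -80.908 kJ/kg
Δh = -34.196 + -335 + -80.908 = -450.1 kJ/kg
Q = ṁ·Δh = 605.6 kg/h × -450.1 kJ/kg = -272580 kJ/h
|Q| = 75.717 kW

Q_c = 75.7 kJ/s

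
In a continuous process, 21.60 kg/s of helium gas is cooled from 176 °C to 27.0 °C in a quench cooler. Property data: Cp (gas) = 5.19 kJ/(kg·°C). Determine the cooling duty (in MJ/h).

Q = ṁ·Cp·ΔT = 21.60 × 5.19 × (27.0 − 176) = -16703 kJ/s
Cooling duty = 60133 MJ/h

Q_c = 60100 MJ/h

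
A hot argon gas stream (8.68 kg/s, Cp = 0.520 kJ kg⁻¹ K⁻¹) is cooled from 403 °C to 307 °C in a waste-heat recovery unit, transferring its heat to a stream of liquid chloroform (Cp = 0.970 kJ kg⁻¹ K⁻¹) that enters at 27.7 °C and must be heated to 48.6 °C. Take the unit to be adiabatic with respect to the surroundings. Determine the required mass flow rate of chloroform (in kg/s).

ṁ_c = 21.4 kg/s

Heat released by hot stream: Q = 8.68 × 0.520 × (403 − 307) = 433.31 kJ/s
Energy balance on cold side (adiabatic exchanger): Q = ṁ_c·Cp_c·(T_c,out − T_c,in)
ṁ_c = 433.31 / [0.970 × (48.6 − 27.7)] = 21.374 kg/s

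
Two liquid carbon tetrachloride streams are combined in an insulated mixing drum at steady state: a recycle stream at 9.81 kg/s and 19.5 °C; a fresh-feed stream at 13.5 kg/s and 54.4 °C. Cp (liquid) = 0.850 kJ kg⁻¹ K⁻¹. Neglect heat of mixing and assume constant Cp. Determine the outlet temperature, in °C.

T_out = 39.7 °C

No heat crosses the boundary, so H_out = H_in.
T_out = Σ ṁᵢCp,ᵢTᵢ / Σ ṁᵢCp,ᵢ
      = 786.84 / 19.813 = 39.712 °C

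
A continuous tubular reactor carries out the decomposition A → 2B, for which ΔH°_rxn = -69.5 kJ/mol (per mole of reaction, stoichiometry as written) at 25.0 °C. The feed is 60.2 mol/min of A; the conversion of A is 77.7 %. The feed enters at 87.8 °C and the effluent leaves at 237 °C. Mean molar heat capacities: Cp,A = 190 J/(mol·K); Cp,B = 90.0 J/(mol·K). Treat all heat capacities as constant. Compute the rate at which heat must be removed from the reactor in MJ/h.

Extent of reaction ξ = 0.777 × 60.2 = 46.775 mol/min
Reaction term: ξ·ΔH°_rxn = 46.775 × -69.5 = -3250.9 kJ/min
Sensible, feed 87.8→25 °C: -718.31 kJ/min
Outlet flows (mol/min): A 13.425, B 93.551
Sensible, products 25→237 °C: 2325.7 kJ/min
Q = ΔH = -1643.5 kJ/min = -27.392 kW
Heat removed = 98.61 MJ/h

Q_out = 98.6 MJ/h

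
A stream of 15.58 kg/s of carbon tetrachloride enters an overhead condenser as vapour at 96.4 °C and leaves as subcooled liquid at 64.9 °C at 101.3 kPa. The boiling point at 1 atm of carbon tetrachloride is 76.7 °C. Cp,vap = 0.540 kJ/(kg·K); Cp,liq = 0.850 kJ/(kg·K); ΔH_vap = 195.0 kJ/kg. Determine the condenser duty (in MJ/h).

Q_c = 12100 MJ/h

vapour 96.4→76.7 °C: -10.638 kJ/kg
condensation at 76.7 °C: -195 kJ/kg
liquid 76.7→64.9 °C: -10.03 kJ/kg
Δh = -10.638 + -195 + -10.03 = -215.67 kJ/kg
Q = ṁ·Δh = 15.58 kg/s × -215.67 kJ/kg = -3360.1 kJ/s
|Q| = 3360.1 kW = 12096 MJ/h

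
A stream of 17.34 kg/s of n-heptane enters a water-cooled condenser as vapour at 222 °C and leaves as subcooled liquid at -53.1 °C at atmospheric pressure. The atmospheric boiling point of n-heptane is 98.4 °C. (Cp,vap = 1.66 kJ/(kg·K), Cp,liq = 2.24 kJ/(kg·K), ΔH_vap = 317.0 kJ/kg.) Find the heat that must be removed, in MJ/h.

Q_c = 53800 MJ/h

vapour 222→98.4 °C: -205.18 kJ/kg
condensation at 98.4 °C: -317 kJ/kg
liquid 98.4→-53.1 °C: -339.36 kJ/kg
Δh = -205.18 + -317 + -339.36 = -861.54 kJ/kg
Q = ṁ·Δh = 17.34 kg/s × -861.54 kJ/kg = -14939 kJ/s
|Q| = 14939 kW = 53781 MJ/h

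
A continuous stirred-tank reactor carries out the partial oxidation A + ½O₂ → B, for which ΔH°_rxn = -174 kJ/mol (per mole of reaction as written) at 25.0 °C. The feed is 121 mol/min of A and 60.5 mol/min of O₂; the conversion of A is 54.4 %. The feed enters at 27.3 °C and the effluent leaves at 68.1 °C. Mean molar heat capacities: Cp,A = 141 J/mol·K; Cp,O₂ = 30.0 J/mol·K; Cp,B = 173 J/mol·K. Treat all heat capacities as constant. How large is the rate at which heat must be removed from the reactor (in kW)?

Extent of reaction ξ = 0.544 × 121 = 65.824 mol/min
Reaction term: ξ·ΔH°_rxn = 65.824 × -174 = -11453 kJ/min
Sensible, feed 27.3→25 °C: -43.415 kJ/min
Outlet flows (mol/min): A 55.176, O₂ 27.588, B 65.824
Sensible, products 25→68.1 °C: 861.78 kJ/min
Q = ΔH = -10635 kJ/min = -177.25 kW
Heat removed = 177.25 kW

Q_out = 177 kW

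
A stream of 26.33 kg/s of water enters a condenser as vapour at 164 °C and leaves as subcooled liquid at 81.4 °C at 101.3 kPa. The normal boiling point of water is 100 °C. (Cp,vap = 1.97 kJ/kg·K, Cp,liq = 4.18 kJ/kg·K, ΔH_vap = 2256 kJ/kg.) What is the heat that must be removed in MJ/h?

Q_c = 233000 MJ/h

vapour 164→100 °C: -126.08 kJ/kg
condensation at 100 °C: -2256 kJ/kg
liquid 100→81.4 °C: -77.748 kJ/kg
Δh = -126.08 + -2256 + -77.748 = -2459.8 kJ/kg
Q = ṁ·Δh = 26.33 kg/s × -2459.8 kJ/kg = -64767 kJ/s
|Q| = 64767 kW = 233160 MJ/h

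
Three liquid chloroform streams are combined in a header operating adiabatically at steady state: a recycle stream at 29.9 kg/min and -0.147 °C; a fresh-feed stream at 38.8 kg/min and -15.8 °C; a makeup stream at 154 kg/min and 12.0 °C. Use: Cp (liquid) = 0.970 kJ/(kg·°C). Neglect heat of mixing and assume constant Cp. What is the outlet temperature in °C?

No heat crosses the boundary, so H_out = H_in.
Σ ṁᵢCp,ᵢTᵢ = 29.9×0.970×-0.147 + 38.8×0.970×-15.8 + 154×0.970×12.0 = 1193.6
Σ ṁᵢCp,ᵢ = 29.9×0.970 + 38.8×0.970 + 154×0.970 = 216.02
T_out = 1193.6 / 216.02 = 5.5257 °C

T_out = 5.53 °C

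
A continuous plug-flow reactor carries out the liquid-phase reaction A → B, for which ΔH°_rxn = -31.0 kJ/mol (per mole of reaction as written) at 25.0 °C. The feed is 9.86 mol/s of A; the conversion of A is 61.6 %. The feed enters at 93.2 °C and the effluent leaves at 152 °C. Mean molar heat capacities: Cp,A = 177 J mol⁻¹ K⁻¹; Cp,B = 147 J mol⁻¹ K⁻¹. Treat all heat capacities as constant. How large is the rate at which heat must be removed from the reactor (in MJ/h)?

Q_out = 392 MJ/h

Extent of reaction ξ = 0.616 × 9.86 = 6.0738 mol/s
Reaction term: ξ·ΔH°_rxn = 6.0738 × -31.0 = -188.29 kJ/s
Sensible, feed 93.2→25 °C: -119.02 kJ/s
Outlet flows (mol/s): A 3.7862, B 6.0738
Sensible, products 25→152 °C: 198.5 kJ/s
Q = ΔH = -108.81 kJ/s = -108.81 kW
Heat removed = 391.71 MJ/h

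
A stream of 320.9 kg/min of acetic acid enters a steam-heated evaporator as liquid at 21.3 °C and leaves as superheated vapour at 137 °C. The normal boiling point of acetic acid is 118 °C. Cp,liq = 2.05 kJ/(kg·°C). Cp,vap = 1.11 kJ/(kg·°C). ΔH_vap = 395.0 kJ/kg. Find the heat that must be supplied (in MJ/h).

Q = 11800 MJ/h

liquid 21.3→118 °C: 198.23 kJ/kg
vaporisation at 118 °C: 395 kJ/kg
vapour 118→137 °C: 21.09 kJ/kg
Δh = 198.23 + 395 + 21.09 = 614.33 kJ/kg
Q = ṁ·Δh = 320.9 kg/min × 614.33 kJ/kg = 197140 kJ/min
|Q| = 3285.6 kW = 11828 MJ/h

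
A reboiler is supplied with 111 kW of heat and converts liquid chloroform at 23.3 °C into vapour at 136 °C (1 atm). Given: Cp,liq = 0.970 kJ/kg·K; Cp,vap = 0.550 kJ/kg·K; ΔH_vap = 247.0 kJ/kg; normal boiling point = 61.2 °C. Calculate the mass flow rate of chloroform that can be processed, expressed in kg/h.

Δh = 0.970×(61.2−23.3) + 247.0 + 0.550×(136−61.2) = 324.9 kJ/kg
Q = 111 kW = 111 kJ/s = 399600 kJ/h
ṁ = Q/Δh = 399600 / 324.9 = 1229.9 kg/h

ṁ = 1230 kg/h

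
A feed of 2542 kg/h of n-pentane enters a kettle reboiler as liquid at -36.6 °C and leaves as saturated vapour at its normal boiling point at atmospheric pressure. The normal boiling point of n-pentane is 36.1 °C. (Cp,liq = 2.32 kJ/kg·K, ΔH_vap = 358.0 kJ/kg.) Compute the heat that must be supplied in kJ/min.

Q = 22300 kJ/min

liquid -36.6→36.1 °C: 168.66 kJ/kg
vaporisation at 36.1 °C: 358 kJ/kg
Δh = 168.66 + 358 = 526.66 kJ/kg
Q = ṁ·Δh = 2542 kg/h × 526.66 kJ/kg = 1.3388e+06 kJ/h
|Q| = 371.88 kW = 22313 kJ/min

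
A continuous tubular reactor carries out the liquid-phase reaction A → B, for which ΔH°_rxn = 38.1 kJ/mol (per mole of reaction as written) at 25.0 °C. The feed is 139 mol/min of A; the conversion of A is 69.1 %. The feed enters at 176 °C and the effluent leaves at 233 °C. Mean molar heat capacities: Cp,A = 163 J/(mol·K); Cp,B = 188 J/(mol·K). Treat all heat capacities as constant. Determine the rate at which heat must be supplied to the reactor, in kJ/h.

Q_in = 327000 kJ/h

Extent of reaction ξ = 0.691 × 139 = 96.049 mol/min
Reaction term: ξ·ΔH°_rxn = 96.049 × 38.1 = 3659.5 kJ/min
Sensible, feed 176→25 °C: -3421.2 kJ/min
Outlet flows (mol/min): A 42.951, B 96.049
Sensible, products 25→233 °C: 5212.1 kJ/min
Q = ΔH = 5450.4 kJ/min = 90.84 kW
Heat supplied = 327020 kJ/h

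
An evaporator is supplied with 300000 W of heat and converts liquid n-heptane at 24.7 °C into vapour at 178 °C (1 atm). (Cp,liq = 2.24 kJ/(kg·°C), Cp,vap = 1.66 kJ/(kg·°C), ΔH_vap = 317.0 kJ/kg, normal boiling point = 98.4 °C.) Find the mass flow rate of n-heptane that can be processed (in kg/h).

ṁ = 1760 kg/h

Δh = 2.24×(98.4−24.7) + 317.0 + 1.66×(178−98.4) = 614.22 kJ/kg
Q = 300000 W = 300 kJ/s = 1.08e+06 kJ/h
ṁ = Q/Δh = 1.08e+06 / 614.22 = 1758.3 kg/h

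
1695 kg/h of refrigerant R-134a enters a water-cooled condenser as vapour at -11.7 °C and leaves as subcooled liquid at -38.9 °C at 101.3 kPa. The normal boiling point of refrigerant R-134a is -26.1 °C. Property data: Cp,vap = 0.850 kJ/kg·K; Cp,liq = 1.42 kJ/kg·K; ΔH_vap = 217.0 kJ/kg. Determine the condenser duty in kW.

Q_c = 116 kW

vapour -11.7→-26.1 °C: -12.24 kJ/kg
condensation at -26.1 °C: -217 kJ/kg
liquid -26.1→-38.9 °C: -18.176 kJ/kg
Δh = -12.24 + -217 + -18.176 = -247.42 kJ/kg
Q = ṁ·Δh = 1695 kg/h × -247.42 kJ/kg = -419370 kJ/h
|Q| = 116.49 kW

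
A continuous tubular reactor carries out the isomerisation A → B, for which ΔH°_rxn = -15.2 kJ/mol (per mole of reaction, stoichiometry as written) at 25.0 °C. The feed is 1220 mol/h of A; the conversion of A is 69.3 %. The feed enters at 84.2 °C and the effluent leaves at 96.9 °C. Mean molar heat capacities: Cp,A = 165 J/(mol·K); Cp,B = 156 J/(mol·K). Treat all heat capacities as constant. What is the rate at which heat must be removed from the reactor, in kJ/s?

Q_out = 3.01 kJ/s

Extent of reaction ξ = 0.693 × 1220 = 845.46 mol/h
Reaction term: ξ·ΔH°_rxn = 845.46 × -15.2 = -12851 kJ/h
Sensible, feed 84.2→25 °C: -11917 kJ/h
Outlet flows (mol/h): A 374.54, B 845.46
Sensible, products 25→96.9 °C: 13926 kJ/h
Q = ΔH = -10842 kJ/h = -3.0115 kW
Heat removed = 3.0115 kJ/s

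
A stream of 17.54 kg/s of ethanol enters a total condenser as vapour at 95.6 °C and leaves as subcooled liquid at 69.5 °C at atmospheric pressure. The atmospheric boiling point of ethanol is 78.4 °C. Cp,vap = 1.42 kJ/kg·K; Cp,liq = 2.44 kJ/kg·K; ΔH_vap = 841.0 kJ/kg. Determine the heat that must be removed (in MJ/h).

vapour 95.6→78.4 °C: -24.424 kJ/kg
condensation at 78.4 °C: -841 kJ/kg
liquid 78.4→69.5 °C: -21.716 kJ/kg
Δh = -24.424 + -841 + -21.716 = -887.14 kJ/kg
Q = ṁ·Δh = 17.54 kg/s × -887.14 kJ/kg = -15560 kJ/s
|Q| = 15560 kW = 56018 MJ/h

Q_c = 56000 MJ/h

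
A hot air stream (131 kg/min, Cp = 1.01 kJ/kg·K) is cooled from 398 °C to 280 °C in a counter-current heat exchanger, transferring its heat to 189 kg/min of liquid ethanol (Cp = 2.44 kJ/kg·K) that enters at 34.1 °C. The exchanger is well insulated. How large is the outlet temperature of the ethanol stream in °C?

T_c,out = 68.0 °C

Heat released by hot stream: Q = 131 × 1.01 × (398 − 280) = 15613 kJ/min
Energy balance on cold side (adiabatic exchanger): Q = ṁ_c·Cp_c·(T_c,out − T_c,in)
T_c,out = 34.1 + 15613/(189 × 2.44) = 67.955 °C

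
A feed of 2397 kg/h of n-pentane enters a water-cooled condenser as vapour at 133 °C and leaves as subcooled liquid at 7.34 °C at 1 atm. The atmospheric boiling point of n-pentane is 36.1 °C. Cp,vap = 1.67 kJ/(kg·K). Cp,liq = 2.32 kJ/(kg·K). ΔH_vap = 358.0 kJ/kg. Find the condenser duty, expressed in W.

Q_c = 391000 W

vapour 133→36.1 °C: -161.82 kJ/kg
condensation at 36.1 °C: -358 kJ/kg
liquid 36.1→7.34 °C: -66.723 kJ/kg
Δh = -161.82 + -358 + -66.723 = -586.55 kJ/kg
Q = ṁ·Δh = 2397 kg/h × -586.55 kJ/kg = -1.406e+06 kJ/h
|Q| = 390.54 kW = 390540 W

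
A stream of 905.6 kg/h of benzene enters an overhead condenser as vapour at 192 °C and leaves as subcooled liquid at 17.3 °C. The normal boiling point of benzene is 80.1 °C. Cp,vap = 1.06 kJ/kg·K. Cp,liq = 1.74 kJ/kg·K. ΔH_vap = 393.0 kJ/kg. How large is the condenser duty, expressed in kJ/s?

vapour 192→80.1 °C: -118.61 kJ/kg
condensation at 80.1 °C: -393 kJ/kg
liquid 80.1→17.3 °C: -109.27 kJ/kg
Δh = -118.61 + -393 + -109.27 = -620.89 kJ/kg
Q = ṁ·Δh = 905.6 kg/h × -620.89 kJ/kg = -562270 kJ/h
|Q| = 156.19 kW

Q_c = 156 kJ/s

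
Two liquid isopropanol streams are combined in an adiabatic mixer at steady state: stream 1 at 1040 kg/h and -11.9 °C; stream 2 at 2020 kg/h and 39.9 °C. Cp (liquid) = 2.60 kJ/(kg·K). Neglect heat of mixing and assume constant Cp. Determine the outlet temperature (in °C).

Energy balance with Q = 0: Σ ṁᵢCp,ᵢ(T_out − Tᵢ) = 0
T_out = Σ ṁᵢCp,ᵢTᵢ / Σ ṁᵢCp,ᵢ
      = 177380 / 7956 = 22.295 °C

T_out = 22.3 °C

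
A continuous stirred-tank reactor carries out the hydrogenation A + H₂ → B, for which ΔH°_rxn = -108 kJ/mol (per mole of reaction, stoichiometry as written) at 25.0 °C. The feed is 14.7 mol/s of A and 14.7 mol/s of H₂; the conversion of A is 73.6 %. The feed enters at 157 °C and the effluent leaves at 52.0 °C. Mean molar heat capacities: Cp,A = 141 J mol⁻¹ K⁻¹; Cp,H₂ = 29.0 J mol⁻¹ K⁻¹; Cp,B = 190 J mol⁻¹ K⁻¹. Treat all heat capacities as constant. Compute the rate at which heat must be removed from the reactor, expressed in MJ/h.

Q_out = 5130 MJ/h

Extent of reaction ξ = 0.736 × 14.7 = 10.819 mol/s
Reaction term: ξ·ΔH°_rxn = 10.819 × -108 = -1168.5 kJ/s
Sensible, feed 157→25 °C: -329.87 kJ/s
Outlet flows (mol/s): A 3.8808, H₂ 3.8808, B 10.819
Sensible, products 25→52.0 °C: 73.315 kJ/s
Q = ΔH = -1425 kJ/s = -1425 kW
Heat removed = 5130.1 MJ/h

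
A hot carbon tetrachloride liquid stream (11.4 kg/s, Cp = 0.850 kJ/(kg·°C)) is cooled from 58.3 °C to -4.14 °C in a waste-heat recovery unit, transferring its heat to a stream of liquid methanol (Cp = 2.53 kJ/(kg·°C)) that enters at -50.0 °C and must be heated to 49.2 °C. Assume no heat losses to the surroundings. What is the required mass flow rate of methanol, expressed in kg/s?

Heat released by hot stream: Q = 11.4 × 0.850 × (58.3 − -4.14) = 605.04 kJ/s
Energy balance on cold side (adiabatic exchanger): Q = ṁ_c·Cp_c·(T_c,out − T_c,in)
ṁ_c = 605.04 / [2.53 × (49.2 − -50.0)] = 2.4108 kg/s

ṁ_c = 2.41 kg/s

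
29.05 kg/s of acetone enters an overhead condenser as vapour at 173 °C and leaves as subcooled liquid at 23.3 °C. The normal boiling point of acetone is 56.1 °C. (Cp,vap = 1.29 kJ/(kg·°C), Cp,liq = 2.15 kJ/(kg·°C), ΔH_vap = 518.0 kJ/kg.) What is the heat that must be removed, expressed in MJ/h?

Q_c = 77300 MJ/h

vapour 173→56.1 °C: -150.8 kJ/kg
condensation at 56.1 °C: -518 kJ/kg
liquid 56.1→23.3 °C: -70.52 kJ/kg
Δh = -150.8 + -518 + -70.52 = -739.32 kJ/kg
Q = ṁ·Δh = 29.05 kg/s × -739.32 kJ/kg = -21477 kJ/s
|Q| = 21477 kW = 77318 MJ/h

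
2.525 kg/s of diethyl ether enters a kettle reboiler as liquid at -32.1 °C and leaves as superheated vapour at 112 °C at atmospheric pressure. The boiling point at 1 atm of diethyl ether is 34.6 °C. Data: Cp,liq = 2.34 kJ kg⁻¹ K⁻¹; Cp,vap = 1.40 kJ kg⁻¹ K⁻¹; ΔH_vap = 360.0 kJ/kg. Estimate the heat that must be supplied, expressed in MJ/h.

liquid -32.1→34.6 °C: 156.08 kJ/kg
vaporisation at 34.6 °C: 360 kJ/kg
vapour 34.6→112 °C: 108.36 kJ/kg
Δh = 156.08 + 360 + 108.36 = 624.44 kJ/kg
Q = ṁ·Δh = 2.525 kg/s × 624.44 kJ/kg = 1576.7 kJ/s
|Q| = 1576.7 kW = 5676.1 MJ/h

Q = 5680 MJ/h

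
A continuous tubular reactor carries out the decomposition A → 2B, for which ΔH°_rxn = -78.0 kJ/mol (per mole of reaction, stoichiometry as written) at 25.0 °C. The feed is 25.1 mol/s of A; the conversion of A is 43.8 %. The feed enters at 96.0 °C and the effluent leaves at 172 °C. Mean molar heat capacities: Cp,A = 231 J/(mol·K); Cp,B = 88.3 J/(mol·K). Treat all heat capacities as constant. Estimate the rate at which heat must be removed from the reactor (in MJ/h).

Q_out = 1820 MJ/h

Extent of reaction ξ = 0.438 × 25.1 = 10.994 mol/s
Reaction term: ξ·ΔH°_rxn = 10.994 × -78.0 = -857.52 kJ/s
Sensible, feed 96.0→25 °C: -411.67 kJ/s
Outlet flows (mol/s): A 14.106, B 21.988
Sensible, products 25→172 °C: 764.41 kJ/s
Q = ΔH = -504.78 kJ/s = -504.78 kW
Heat removed = 1817.2 MJ/h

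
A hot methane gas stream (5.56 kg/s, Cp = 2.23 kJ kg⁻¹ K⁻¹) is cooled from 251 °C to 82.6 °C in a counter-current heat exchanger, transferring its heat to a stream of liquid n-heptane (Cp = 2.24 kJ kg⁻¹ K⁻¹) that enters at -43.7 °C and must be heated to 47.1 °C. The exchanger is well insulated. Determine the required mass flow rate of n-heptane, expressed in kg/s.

ṁ_c = 10.3 kg/s

Heat released by hot stream: Q = 5.56 × 2.23 × (251 − 82.6) = 2088 kJ/s
Energy balance on cold side (adiabatic exchanger): Q = ṁ_c·Cp_c·(T_c,out − T_c,in)
ṁ_c = 2088 / [2.24 × (47.1 − -43.7)] = 10.266 kg/s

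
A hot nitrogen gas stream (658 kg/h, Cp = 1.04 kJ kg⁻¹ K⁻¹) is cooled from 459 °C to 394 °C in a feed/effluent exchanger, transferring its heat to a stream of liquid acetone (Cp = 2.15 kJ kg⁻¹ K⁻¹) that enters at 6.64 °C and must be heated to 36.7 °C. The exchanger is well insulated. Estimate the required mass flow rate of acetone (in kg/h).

Heat released by hot stream: Q = 658 × 1.04 × (459 − 394) = 44481 kJ/h
Energy balance on cold side (adiabatic exchanger): Q = ṁ_c·Cp_c·(T_c,out − T_c,in)
ṁ_c = 44481 / [2.15 × (36.7 − 6.64)] = 688.25 kg/h

ṁ_c = 688 kg/h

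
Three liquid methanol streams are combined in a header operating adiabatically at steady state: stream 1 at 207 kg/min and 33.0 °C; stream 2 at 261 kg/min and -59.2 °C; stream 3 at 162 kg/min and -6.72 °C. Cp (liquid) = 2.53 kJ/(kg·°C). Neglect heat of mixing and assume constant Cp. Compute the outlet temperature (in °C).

T_out = -15.4 °C

No heat crosses the boundary, so H_out = H_in.
Σ ṁᵢCp,ᵢTᵢ = 207×2.53×33.0 + 261×2.53×-59.2 + 162×2.53×-6.72 = -24563
Σ ṁᵢCp,ᵢ = 207×2.53 + 261×2.53 + 162×2.53 = 1593.9
T_out = -24563 / 1593.9 = -15.411 °C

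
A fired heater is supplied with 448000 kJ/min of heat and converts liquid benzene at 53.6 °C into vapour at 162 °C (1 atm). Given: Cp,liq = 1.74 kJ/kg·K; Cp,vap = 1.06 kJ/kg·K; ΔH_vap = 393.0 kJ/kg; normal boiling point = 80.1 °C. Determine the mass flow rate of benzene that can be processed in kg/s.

ṁ = 14.2 kg/s

Δh = 1.74×(80.1−53.6) + 393.0 + 1.06×(162−80.1) = 525.92 kJ/kg
Q = 448000 kJ/min = 7466.7 kJ/s = 7466.7 kJ/s
ṁ = Q/Δh = 7466.7 / 525.92 = 14.197 kg/s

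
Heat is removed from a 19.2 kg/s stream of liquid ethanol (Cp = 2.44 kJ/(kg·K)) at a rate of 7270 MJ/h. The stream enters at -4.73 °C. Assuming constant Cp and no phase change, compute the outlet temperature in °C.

T_out = -47.8 °C

Q = 7270 MJ/h = 2019.4 kJ/s
ΔT = Q/(ṁ·Cp) = 2019.4/(19.2×2.44) = 43.106 K
T_out = -4.73 − 43.106 = -47.836 °C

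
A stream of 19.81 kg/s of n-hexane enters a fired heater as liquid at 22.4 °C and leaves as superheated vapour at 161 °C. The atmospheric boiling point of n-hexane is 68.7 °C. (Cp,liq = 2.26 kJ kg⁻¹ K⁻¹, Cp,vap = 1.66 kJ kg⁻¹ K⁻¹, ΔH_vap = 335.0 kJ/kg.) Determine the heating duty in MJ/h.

Q = 42300 MJ/h

liquid 22.4→68.7 °C: 104.64 kJ/kg
vaporisation at 68.7 °C: 335 kJ/kg
vapour 68.7→161 °C: 153.22 kJ/kg
Δh = 104.64 + 335 + 153.22 = 592.86 kJ/kg
Q = ṁ·Δh = 19.81 kg/s × 592.86 kJ/kg = 11744 kJ/s
|Q| = 11744 kW = 42280 MJ/h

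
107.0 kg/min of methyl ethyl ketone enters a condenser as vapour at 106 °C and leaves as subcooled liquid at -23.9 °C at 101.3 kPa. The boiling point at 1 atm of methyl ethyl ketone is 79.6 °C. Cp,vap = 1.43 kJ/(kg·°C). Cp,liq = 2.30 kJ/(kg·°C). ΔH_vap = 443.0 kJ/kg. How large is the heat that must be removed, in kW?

vapour 106→79.6 °C: -37.752 kJ/kg
condensation at 79.6 °C: -443 kJ/kg
liquid 79.6→-23.9 °C: -238.05 kJ/kg
Δh = -37.752 + -443 + -238.05 = -718.8 kJ/kg
Q = ṁ·Δh = 107.0 kg/min × -718.8 kJ/kg = -76912 kJ/min
|Q| = 1281.9 kW

Q_c = 1280 kW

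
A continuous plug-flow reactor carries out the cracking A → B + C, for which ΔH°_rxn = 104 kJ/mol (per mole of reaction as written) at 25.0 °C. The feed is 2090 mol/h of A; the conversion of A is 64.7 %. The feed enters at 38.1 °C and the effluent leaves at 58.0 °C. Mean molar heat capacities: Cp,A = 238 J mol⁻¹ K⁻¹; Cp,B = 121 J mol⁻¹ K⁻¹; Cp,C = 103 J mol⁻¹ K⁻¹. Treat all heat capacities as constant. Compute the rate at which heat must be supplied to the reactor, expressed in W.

Extent of reaction ξ = 0.647 × 2090 = 1352.2 mol/h
Reaction term: ξ·ΔH°_rxn = 1352.2 × 104 = 140630 kJ/h
Sensible, feed 38.1→25 °C: -6516.2 kJ/h
Outlet flows (mol/h): A 737.77, B 1352.2, C 1352.2
Sensible, products 25→58.0 °C: 15790 kJ/h
Q = ΔH = 149910 kJ/h = 41.641 kW
Heat supplied = 41641 W

Q_in = 41600 W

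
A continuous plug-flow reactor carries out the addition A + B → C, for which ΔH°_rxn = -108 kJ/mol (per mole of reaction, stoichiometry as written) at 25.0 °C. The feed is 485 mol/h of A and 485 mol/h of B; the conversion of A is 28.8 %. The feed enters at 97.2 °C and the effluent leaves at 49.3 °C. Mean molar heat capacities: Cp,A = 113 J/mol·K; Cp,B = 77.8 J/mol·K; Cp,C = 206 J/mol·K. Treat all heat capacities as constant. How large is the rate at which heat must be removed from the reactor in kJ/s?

Extent of reaction ξ = 0.288 × 485 = 139.68 mol/h
Reaction term: ξ·ΔH°_rxn = 139.68 × -108 = -15085 kJ/h
Sensible, feed 97.2→25 °C: -6681.2 kJ/h
Outlet flows (mol/h): A 345.32, B 345.32, C 139.68
Sensible, products 25→49.3 °C: 2300.3 kJ/h
Q = ΔH = -19466 kJ/h = -5.4073 kW
Heat removed = 5.4073 kJ/s

Q_out = 5.41 kJ/s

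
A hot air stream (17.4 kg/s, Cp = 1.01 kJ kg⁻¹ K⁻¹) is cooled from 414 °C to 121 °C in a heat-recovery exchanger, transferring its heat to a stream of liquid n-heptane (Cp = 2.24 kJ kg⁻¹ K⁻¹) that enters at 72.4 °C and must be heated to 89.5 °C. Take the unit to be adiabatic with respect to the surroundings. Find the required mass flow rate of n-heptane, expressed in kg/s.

Heat released by hot stream: Q = 17.4 × 1.01 × (414 − 121) = 5149.2 kJ/s
Energy balance on cold side (adiabatic exchanger): Q = ṁ_c·Cp_c·(T_c,out − T_c,in)
ṁ_c = 5149.2 / [2.24 × (89.5 − 72.4)] = 134.43 kg/s

ṁ_c = 134 kg/s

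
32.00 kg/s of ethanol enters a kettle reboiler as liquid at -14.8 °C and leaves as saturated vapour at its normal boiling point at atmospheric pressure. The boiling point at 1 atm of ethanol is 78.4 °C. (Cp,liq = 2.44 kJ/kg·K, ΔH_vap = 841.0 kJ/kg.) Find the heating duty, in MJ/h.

Q = 123000 MJ/h

liquid -14.8→78.4 °C: 227.41 kJ/kg
vaporisation at 78.4 °C: 841 kJ/kg
Δh = 227.41 + 841 = 1068.4 kJ/kg
Q = ṁ·Δh = 32.00 kg/s × 1068.4 kJ/kg = 34189 kJ/s
|Q| = 34189 kW = 123080 MJ/h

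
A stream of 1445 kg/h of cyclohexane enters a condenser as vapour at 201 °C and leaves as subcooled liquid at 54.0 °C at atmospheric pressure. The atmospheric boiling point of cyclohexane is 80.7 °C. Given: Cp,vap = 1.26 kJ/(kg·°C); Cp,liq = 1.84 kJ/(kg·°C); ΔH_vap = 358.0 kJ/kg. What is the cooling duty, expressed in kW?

Q_c = 224 kW

vapour 201→80.7 °C: -151.58 kJ/kg
condensation at 80.7 °C: -358 kJ/kg
liquid 80.7→54.0 °C: -49.128 kJ/kg
Δh = -151.58 + -358 + -49.128 = -558.71 kJ/kg
Q = ṁ·Δh = 1445 kg/h × -558.71 kJ/kg = -807330 kJ/h
|Q| = 224.26 kW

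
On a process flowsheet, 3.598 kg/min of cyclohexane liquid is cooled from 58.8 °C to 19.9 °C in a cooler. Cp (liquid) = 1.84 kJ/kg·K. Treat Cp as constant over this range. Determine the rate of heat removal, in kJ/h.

Q_c = 15500 kJ/h

Q = ṁ·Cp·ΔT = 3.598 × 1.84 × (19.9 − 58.8) = -257.53 kJ/min
Converting: 257.53 / 60 s = 4.2922 kW
Cooling duty = 15452 kJ/h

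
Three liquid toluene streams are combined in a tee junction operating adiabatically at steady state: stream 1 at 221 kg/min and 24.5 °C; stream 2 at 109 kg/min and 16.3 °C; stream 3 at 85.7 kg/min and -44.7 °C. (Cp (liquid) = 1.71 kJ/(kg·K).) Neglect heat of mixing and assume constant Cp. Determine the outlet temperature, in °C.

No heat crosses the boundary, so H_out = H_in.
T_out = Σ ṁᵢCp,ᵢTᵢ / Σ ṁᵢCp,ᵢ
      = 5746.3 / 710.85 = 8.0837 °C

T_out = 8.08 °C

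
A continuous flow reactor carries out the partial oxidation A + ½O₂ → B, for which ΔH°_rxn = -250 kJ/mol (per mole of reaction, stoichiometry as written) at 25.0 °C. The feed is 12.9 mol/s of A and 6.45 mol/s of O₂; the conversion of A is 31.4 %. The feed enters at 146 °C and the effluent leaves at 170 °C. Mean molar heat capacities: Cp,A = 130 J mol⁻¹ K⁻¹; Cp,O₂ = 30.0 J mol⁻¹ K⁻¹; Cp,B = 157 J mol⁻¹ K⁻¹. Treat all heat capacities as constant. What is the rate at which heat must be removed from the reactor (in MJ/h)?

Q_out = 3460 MJ/h

Extent of reaction ξ = 0.314 × 12.9 = 4.0506 mol/s
Reaction term: ξ·ΔH°_rxn = 4.0506 × -250 = -1012.7 kJ/s
Sensible, feed 146→25 °C: -226.33 kJ/s
Outlet flows (mol/s): A 8.8494, O₂ 4.4247, B 4.0506
Sensible, products 25→170 °C: 278.27 kJ/s
Q = ΔH = -960.71 kJ/s = -960.71 kW
Heat removed = 3458.6 MJ/h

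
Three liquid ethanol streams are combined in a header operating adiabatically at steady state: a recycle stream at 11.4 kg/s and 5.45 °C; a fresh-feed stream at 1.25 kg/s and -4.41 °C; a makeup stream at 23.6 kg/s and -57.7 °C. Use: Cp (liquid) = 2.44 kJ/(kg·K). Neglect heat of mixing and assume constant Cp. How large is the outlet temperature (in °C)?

Adiabatic, steady state ⇒ Σ ṁᵢCp,ᵢ(T_out − Tᵢ) = 0
T_out = Σ ṁᵢCp,ᵢTᵢ / Σ ṁᵢCp,ᵢ
      = -3184.5 / 88.45 = -36.003 °C

T_out = -36.0 °C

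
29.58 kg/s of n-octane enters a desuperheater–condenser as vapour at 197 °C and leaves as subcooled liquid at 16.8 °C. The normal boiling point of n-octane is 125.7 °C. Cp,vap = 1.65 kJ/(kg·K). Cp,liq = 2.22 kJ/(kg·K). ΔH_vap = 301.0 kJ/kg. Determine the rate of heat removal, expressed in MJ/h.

vapour 197→125.7 °C: -117.64 kJ/kg
condensation at 125.7 °C: -301 kJ/kg
liquid 125.7→16.8 °C: -241.76 kJ/kg
Δh = -117.64 + -301 + -241.76 = -660.4 kJ/kg
Q = ṁ·Δh = 29.58 kg/s × -660.4 kJ/kg = -19535 kJ/s
|Q| = 19535 kW = 70325 MJ/h

Q_c = 70300 MJ/h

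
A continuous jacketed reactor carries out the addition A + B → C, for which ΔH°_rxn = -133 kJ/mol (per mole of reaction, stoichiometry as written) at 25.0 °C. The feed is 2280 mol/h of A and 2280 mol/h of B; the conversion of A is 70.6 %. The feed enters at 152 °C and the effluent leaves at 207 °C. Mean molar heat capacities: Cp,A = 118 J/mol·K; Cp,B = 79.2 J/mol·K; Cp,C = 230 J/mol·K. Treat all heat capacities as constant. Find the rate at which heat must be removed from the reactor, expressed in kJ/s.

Q_out = 49.9 kJ/s

Extent of reaction ξ = 0.706 × 2280 = 1609.7 mol/h
Reaction term: ξ·ΔH°_rxn = 1609.7 × -133 = -214090 kJ/h
Sensible, feed 152→25 °C: -57101 kJ/h
Outlet flows (mol/h): A 670.32, B 670.32, C 1609.7
Sensible, products 25→207 °C: 91439 kJ/h
Q = ΔH = -179750 kJ/h = -49.93 kW
Heat removed = 49.93 kJ/s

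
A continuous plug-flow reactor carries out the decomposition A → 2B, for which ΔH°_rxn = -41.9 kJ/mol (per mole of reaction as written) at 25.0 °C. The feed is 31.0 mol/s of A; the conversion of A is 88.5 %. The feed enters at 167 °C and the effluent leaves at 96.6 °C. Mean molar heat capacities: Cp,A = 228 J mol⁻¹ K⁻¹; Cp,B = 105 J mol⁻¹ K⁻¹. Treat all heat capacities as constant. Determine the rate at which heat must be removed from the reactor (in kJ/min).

Q_out = 101000 kJ/min

Extent of reaction ξ = 0.885 × 31.0 = 27.435 mol/s
Reaction term: ξ·ΔH°_rxn = 27.435 × -41.9 = -1149.5 kJ/s
Sensible, feed 167→25 °C: -1003.7 kJ/s
Outlet flows (mol/s): A 3.565, B 54.87
Sensible, products 25→96.6 °C: 470.71 kJ/s
Q = ΔH = -1682.5 kJ/s = -1682.5 kW
Heat removed = 100950 kJ/min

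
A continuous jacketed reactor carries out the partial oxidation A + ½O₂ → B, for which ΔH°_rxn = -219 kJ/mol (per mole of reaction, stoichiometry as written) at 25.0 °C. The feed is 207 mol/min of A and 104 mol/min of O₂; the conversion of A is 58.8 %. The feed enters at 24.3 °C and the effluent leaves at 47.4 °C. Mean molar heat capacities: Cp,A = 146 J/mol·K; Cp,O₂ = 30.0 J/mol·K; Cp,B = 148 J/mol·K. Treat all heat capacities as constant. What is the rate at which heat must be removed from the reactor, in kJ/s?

Q_out = 432 kJ/s

Extent of reaction ξ = 0.588 × 207 = 121.72 mol/min
Reaction term: ξ·ΔH°_rxn = 121.72 × -219 = -26656 kJ/min
Sensible, feed 24.3→25 °C: 23.339 kJ/min
Outlet flows (mol/min): A 85.284, O₂ 43.142, B 121.72
Sensible, products 25→47.4 °C: 711.42 kJ/min
Q = ΔH = -25921 kJ/min = -432.02 kW
Heat removed = 432.02 kJ/s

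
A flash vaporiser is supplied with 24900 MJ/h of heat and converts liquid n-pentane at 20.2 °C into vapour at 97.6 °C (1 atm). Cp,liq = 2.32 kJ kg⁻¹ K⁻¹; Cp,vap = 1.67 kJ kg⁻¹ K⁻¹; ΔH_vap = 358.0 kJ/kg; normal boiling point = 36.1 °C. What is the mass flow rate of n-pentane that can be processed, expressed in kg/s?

Δh = 2.32×(36.1−20.2) + 358.0 + 1.67×(97.6−36.1) = 497.59 kJ/kg
Q = 24900 MJ/h = 6916.7 kJ/s = 6916.7 kJ/s
ṁ = Q/Δh = 6916.7 / 497.59 = 13.9 kg/s

ṁ = 13.9 kg/s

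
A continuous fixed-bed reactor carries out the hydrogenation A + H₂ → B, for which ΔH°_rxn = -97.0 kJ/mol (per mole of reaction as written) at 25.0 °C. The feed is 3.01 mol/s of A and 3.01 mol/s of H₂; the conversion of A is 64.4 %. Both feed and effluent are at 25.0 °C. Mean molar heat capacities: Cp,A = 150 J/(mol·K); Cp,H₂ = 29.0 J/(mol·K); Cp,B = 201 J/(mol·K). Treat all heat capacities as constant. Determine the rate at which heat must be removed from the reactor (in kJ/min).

Q_out = 11300 kJ/min

Extent of reaction ξ = 0.644 × 3.01 = 1.9384 mol/s
Reaction term: ξ·ΔH°_rxn = 1.9384 × -97.0 = -188.03 kJ/s
Q = ΔH = -188.03 kJ/s = -188.03 kW
Heat removed = 11282 kJ/min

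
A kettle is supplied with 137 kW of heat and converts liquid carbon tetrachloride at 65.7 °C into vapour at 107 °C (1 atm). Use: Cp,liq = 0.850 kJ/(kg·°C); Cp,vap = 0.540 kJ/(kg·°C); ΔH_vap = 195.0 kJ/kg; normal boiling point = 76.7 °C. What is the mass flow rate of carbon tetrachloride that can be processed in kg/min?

Δh = 0.850×(76.7−65.7) + 195.0 + 0.540×(107−76.7) = 220.71 kJ/kg
Q = 137 kW = 137 kJ/s = 8220 kJ/min
ṁ = Q/Δh = 8220 / 220.71 = 37.243 kg/min

ṁ = 37.2 kg/min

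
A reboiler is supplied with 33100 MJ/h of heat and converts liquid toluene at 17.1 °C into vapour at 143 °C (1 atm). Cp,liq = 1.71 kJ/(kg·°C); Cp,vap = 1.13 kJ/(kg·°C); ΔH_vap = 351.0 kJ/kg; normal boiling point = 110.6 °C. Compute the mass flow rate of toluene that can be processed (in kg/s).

Δh = 1.71×(110.6−17.1) + 351.0 + 1.13×(143−110.6) = 547.5 kJ/kg
Q = 33100 MJ/h = 9194.4 kJ/s = 9194.4 kJ/s
ṁ = Q/Δh = 9194.4 / 547.5 = 16.794 kg/s

ṁ = 16.8 kg/s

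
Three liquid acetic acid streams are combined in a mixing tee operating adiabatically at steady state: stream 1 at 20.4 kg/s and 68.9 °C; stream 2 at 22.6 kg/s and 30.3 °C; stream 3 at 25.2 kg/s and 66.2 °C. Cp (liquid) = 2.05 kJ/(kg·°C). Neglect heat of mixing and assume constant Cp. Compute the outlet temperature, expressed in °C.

No heat crosses the boundary, so H_out = H_in.
Σ ṁᵢCp,ᵢTᵢ = 20.4×2.05×68.9 + 22.6×2.05×30.3 + 25.2×2.05×66.2 = 7705.1
Σ ṁᵢCp,ᵢ = 20.4×2.05 + 22.6×2.05 + 25.2×2.05 = 139.81
T_out = 7705.1 / 139.81 = 55.111 °C

T_out = 55.1 °C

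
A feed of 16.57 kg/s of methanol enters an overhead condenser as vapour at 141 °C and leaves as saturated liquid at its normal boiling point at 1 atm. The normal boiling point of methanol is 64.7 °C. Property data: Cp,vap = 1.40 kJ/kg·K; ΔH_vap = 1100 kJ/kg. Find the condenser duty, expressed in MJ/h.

vapour 141→64.7 °C: -106.82 kJ/kg
condensation at 64.7 °C: -1100 kJ/kg
Δh = -106.82 + -1100 = -1206.8 kJ/kg
Q = ṁ·Δh = 16.57 kg/s × -1206.8 kJ/kg = -19997 kJ/s
|Q| = 19997 kW = 71989 MJ/h

Q_c = 72000 MJ/h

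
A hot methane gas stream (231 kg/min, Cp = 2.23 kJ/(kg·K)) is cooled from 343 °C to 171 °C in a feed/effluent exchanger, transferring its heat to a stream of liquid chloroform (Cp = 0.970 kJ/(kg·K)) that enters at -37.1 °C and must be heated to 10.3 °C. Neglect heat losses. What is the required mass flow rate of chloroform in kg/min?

ṁ_c = 1930 kg/min

Heat released by hot stream: Q = 231 × 2.23 × (343 − 171) = 88602 kJ/min
Energy balance on cold side (adiabatic exchanger): Q = ṁ_c·Cp_c·(T_c,out − T_c,in)
ṁ_c = 88602 / [0.970 × (10.3 − -37.1)] = 1927.1 kg/min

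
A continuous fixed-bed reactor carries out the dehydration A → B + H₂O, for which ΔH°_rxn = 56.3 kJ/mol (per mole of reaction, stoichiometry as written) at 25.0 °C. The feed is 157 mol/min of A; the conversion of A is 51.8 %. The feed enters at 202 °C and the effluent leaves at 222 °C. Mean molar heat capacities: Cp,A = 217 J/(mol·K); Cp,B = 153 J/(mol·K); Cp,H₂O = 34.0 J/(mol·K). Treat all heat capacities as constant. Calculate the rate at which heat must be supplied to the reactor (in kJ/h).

Q_in = 287000 kJ/h

Extent of reaction ξ = 0.518 × 157 = 81.326 mol/min
Reaction term: ξ·ΔH°_rxn = 81.326 × 56.3 = 4578.7 kJ/min
Sensible, feed 202→25 °C: -6030.2 kJ/min
Outlet flows (mol/min): A 75.674, B 81.326, H₂O 81.326
Sensible, products 25→222 °C: 6231 kJ/min
Q = ΔH = 4779.4 kJ/min = 79.657 kW
Heat supplied = 286760 kJ/h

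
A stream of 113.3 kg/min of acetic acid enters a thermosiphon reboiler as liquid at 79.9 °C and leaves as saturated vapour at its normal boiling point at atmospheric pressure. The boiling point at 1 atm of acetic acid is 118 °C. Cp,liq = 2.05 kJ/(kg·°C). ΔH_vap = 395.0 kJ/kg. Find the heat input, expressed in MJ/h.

Q = 3220 MJ/h

liquid 79.9→118 °C: 78.105 kJ/kg
vaporisation at 118 °C: 395 kJ/kg
Δh = 78.105 + 395 = 473.1 kJ/kg
Q = ṁ·Δh = 113.3 kg/min × 473.1 kJ/kg = 53603 kJ/min
|Q| = 893.38 kW = 3216.2 MJ/h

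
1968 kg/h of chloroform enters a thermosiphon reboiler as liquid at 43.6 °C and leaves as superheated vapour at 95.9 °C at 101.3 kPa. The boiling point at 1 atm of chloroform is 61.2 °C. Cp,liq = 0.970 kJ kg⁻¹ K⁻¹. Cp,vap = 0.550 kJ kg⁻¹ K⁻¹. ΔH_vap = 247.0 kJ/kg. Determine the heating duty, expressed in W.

Q = 155000 W

liquid 43.6→61.2 °C: 17.072 kJ/kg
vaporisation at 61.2 °C: 247 kJ/kg
vapour 61.2→95.9 °C: 19.085 kJ/kg
Δh = 17.072 + 247 + 19.085 = 283.16 kJ/kg
Q = ṁ·Δh = 1968 kg/h × 283.16 kJ/kg = 557250 kJ/h
|Q| = 154.79 kW = 154790 W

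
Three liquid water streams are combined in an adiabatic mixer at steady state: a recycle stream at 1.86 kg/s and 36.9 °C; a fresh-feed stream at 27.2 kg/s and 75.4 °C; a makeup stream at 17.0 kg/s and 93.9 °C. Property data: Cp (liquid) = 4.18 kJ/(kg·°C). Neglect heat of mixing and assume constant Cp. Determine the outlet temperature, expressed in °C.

T_out = 80.7 °C

No heat crosses the boundary, so H_out = H_in.
T_out = Σ ṁᵢCp,ᵢTᵢ / Σ ṁᵢCp,ᵢ
      = 15532 / 192.53 = 80.673 °C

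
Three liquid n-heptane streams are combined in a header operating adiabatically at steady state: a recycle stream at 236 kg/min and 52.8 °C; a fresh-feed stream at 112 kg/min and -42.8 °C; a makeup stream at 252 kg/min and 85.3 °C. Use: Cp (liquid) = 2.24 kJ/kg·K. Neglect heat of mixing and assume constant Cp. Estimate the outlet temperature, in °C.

Energy balance with Q = 0: Σ ṁᵢCp,ᵢ(T_out − Tᵢ) = 0
T_out = Σ ṁᵢCp,ᵢTᵢ / Σ ṁᵢCp,ᵢ
      = 65325 / 1344 = 48.605 °C

T_out = 48.6 °C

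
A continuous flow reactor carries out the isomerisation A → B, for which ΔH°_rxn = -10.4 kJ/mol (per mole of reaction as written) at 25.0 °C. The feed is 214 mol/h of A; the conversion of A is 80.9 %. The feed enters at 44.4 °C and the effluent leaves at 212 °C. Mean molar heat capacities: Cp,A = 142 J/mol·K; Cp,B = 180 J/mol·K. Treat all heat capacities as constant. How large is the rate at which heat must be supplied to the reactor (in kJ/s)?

Q_in = 1.26 kJ/s

Extent of reaction ξ = 0.809 × 214 = 173.13 mol/h
Reaction term: ξ·ΔH°_rxn = 173.13 × -10.4 = -1800.5 kJ/h
Sensible, feed 44.4→25 °C: -589.53 kJ/h
Outlet flows (mol/h): A 40.874, B 173.13
Sensible, products 25→212 °C: 6912.8 kJ/h
Q = ΔH = 4522.8 kJ/h = 1.2563 kW
Heat supplied = 1.2563 kJ/s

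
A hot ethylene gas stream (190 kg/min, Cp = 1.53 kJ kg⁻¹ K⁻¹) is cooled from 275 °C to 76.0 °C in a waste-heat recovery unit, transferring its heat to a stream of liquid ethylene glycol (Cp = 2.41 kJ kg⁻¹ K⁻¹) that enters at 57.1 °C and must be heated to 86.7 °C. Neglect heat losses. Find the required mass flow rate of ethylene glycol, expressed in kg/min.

ṁ_c = 811 kg/min

Heat released by hot stream: Q = 190 × 1.53 × (275 − 76.0) = 57849 kJ/min
Energy balance on cold side (adiabatic exchanger): Q = ṁ_c·Cp_c·(T_c,out − T_c,in)
ṁ_c = 57849 / [2.41 × (86.7 − 57.1)] = 810.94 kg/min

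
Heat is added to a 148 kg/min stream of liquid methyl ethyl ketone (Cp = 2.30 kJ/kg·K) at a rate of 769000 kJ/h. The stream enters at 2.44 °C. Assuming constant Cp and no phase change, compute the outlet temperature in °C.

T_out = 40.1 °C

Q = 769000 kJ/h = 12817 kJ/min
ΔT = Q/(ṁ·Cp) = 12817/(148×2.30) = 37.652 K
T_out = 2.44 + 37.652 = 40.092 °C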